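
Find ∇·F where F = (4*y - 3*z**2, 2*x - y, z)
0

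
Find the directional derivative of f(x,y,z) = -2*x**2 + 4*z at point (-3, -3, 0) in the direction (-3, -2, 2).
-28*sqrt(17)/17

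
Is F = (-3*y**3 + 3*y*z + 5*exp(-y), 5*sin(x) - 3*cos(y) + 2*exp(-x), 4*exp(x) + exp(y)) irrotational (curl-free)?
No, ∇×F = (exp(y), 3*y - 4*exp(x), 9*y**2 - 3*z + 5*cos(x) + 5*exp(-y) - 2*exp(-x))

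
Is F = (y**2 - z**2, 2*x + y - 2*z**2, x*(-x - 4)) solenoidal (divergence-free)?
No, ∇·F = 1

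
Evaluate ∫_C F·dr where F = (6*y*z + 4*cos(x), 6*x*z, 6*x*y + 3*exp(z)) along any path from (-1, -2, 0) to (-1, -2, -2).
-27 + 3*exp(-2)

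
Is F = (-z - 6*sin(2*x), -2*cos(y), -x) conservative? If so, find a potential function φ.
Yes, F is conservative. φ = -x*z - 2*sin(y) + 3*cos(2*x)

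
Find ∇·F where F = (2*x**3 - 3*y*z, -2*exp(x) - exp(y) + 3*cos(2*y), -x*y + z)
6*x**2 - exp(y) - 6*sin(2*y) + 1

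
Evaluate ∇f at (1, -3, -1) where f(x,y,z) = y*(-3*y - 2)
(0, 16, 0)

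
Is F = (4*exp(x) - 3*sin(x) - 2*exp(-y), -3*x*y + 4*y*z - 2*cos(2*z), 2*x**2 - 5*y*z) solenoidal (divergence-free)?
No, ∇·F = -3*x - 5*y + 4*z + 4*exp(x) - 3*cos(x)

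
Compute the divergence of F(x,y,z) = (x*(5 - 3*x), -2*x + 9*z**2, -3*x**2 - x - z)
4 - 6*x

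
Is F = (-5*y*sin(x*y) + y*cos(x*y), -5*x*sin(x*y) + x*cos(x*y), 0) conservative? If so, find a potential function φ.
Yes, F is conservative. φ = sin(x*y) + 5*cos(x*y)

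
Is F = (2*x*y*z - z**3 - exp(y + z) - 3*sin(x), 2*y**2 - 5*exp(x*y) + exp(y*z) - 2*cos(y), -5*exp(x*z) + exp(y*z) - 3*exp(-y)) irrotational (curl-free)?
No, ∇×F = (((-y + z)*exp(y*z + y) + 3)*exp(-y), 2*x*y - 3*z**2 + 5*z*exp(x*z) - exp(y + z), -2*x*z - 5*y*exp(x*y) + exp(y + z))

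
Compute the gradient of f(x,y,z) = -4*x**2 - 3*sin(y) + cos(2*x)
(-8*x - 2*sin(2*x), -3*cos(y), 0)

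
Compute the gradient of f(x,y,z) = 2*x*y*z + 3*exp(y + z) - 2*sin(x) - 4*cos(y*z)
(2*y*z - 2*cos(x), 2*x*z + 4*z*sin(y*z) + 3*exp(y + z), 2*x*y + 4*y*sin(y*z) + 3*exp(y + z))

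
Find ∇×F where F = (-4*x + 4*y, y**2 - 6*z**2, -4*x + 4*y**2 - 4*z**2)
(8*y + 12*z, 4, -4)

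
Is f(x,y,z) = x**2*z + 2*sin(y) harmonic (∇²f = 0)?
No, ∇²f = 2*z - 2*sin(y)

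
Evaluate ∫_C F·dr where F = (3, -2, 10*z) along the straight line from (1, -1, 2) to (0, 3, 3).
14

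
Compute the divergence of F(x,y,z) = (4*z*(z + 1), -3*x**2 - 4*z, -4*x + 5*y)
0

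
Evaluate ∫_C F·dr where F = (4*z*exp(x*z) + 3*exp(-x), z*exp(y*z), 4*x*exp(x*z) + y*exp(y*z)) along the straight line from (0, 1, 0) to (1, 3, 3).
-2 - 3*exp(-1) + 4*exp(3) + exp(9)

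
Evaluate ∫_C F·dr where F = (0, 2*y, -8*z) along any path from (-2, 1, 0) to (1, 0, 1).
-5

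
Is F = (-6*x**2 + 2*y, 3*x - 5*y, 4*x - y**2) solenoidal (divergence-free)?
No, ∇·F = -12*x - 5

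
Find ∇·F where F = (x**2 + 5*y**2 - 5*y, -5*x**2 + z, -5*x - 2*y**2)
2*x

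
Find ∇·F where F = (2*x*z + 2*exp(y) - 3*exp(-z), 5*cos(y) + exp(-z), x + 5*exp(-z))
2*z - 5*sin(y) - 5*exp(-z)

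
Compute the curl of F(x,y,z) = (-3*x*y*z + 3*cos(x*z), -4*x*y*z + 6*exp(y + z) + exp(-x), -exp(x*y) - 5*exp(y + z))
(4*x*y - x*exp(x*y) - 11*exp(y + z), -3*x*y - 3*x*sin(x*z) + y*exp(x*y), 3*x*z - 4*y*z - exp(-x))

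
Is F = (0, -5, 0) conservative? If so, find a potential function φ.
Yes, F is conservative. φ = -5*y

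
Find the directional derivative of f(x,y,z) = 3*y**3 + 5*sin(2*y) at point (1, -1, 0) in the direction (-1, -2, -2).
-6 - 20*cos(2)/3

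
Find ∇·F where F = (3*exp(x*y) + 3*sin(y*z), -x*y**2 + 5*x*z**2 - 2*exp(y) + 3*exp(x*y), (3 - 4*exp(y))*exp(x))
-2*x*y + 3*x*exp(x*y) + 3*y*exp(x*y) - 2*exp(y)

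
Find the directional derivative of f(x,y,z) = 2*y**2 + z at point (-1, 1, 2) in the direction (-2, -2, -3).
-11*sqrt(17)/17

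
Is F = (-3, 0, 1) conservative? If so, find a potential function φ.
Yes, F is conservative. φ = -3*x + z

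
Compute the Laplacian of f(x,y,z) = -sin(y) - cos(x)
sin(y) + cos(x)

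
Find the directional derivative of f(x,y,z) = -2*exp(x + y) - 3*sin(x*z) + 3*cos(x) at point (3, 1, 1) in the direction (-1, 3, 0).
sqrt(10)*(-4*exp(4) + 3*sqrt(2)*sin(pi/4 + 3))/10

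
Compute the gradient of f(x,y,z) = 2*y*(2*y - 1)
(0, 8*y - 2, 0)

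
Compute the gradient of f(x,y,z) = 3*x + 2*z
(3, 0, 2)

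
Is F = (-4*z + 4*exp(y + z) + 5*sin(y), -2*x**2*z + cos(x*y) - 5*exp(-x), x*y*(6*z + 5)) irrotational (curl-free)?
No, ∇×F = (x*(2*x + 6*z + 5), -y*(6*z + 5) + 4*exp(y + z) - 4, -4*x*z - y*sin(x*y) - 4*exp(y + z) - 5*cos(y) + 5*exp(-x))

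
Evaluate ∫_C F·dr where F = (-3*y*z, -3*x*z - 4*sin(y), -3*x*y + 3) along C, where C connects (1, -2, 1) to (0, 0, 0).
-5 - 4*cos(2)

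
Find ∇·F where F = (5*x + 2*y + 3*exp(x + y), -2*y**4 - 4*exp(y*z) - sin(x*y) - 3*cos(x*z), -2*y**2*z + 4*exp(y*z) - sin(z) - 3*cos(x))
-x*cos(x*y) - 8*y**3 - 2*y**2 + 4*y*exp(y*z) - 4*z*exp(y*z) + 3*exp(x + y) - cos(z) + 5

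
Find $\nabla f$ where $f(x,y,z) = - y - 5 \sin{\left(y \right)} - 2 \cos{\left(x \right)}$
(2*sin(x), -5*cos(y) - 1, 0)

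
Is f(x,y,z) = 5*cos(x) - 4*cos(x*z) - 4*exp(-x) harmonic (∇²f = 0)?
No, ∇²f = 4*x**2*cos(x*z) + 4*z**2*cos(x*z) - 5*cos(x) - 4*exp(-x)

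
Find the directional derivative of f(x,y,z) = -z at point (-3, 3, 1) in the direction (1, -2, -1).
sqrt(6)/6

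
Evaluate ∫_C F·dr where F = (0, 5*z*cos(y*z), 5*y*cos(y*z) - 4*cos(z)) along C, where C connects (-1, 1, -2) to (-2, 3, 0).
sin(2)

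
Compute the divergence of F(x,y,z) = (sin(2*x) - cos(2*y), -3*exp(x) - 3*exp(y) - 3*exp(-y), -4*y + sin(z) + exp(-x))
2*cos(2*x) + cos(z) - 6*sinh(y)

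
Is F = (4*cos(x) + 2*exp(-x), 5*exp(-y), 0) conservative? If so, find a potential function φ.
Yes, F is conservative. φ = 4*sin(x) - 5*exp(-y) - 2*exp(-x)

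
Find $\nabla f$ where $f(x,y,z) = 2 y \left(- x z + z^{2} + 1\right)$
(-2*y*z, -2*x*z + 2*z**2 + 2, 2*y*(-x + 2*z))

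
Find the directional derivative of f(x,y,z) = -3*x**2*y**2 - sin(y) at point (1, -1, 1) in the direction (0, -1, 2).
sqrt(5)*(-6 + cos(1))/5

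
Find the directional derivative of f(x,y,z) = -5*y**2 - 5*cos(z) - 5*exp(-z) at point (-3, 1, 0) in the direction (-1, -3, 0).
3*sqrt(10)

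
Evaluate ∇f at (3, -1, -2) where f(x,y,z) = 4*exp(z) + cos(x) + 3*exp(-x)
(-3*exp(-3) - sin(3), 0, 4*exp(-2))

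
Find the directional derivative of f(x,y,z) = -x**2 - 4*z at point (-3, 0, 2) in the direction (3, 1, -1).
2*sqrt(11)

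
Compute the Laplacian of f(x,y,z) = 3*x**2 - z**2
4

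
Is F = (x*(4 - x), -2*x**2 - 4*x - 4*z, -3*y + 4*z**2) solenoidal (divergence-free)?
No, ∇·F = -2*x + 8*z + 4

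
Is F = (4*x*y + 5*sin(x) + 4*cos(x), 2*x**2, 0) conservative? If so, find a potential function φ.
Yes, F is conservative. φ = 2*x**2*y + 4*sin(x) - 5*cos(x)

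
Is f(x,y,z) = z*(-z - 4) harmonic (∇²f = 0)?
No, ∇²f = -2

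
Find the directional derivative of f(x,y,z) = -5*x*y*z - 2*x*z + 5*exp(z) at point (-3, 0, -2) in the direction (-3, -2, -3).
15*sqrt(22)*(-1 + 2*exp(2))*exp(-2)/22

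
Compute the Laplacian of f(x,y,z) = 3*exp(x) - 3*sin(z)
3*exp(x) + 3*sin(z)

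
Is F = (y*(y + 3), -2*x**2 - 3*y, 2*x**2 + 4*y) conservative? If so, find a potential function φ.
No, ∇×F = (4, -4*x, -4*x - 2*y - 3) ≠ 0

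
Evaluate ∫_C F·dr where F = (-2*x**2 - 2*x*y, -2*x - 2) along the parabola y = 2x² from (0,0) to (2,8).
-176/3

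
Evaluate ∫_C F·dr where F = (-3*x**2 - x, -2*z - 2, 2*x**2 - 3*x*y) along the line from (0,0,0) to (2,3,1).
-67/3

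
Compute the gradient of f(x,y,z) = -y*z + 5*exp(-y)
(0, -z - 5*exp(-y), -y)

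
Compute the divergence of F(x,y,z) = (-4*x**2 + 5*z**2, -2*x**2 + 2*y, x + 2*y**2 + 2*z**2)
-8*x + 4*z + 2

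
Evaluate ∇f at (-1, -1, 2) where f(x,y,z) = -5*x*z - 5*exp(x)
(-10 - 5*exp(-1), 0, 5)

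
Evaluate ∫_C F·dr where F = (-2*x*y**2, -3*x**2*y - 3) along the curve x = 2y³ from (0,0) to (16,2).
-1158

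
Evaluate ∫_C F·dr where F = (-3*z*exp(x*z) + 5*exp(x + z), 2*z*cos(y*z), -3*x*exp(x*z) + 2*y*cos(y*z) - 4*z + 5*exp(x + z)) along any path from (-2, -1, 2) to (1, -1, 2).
-3*exp(2) - 5 + 3*exp(-4) + 5*exp(3)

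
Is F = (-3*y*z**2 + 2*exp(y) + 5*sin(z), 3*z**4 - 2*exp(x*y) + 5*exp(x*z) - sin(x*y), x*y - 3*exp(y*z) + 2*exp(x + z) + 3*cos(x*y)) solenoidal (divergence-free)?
No, ∇·F = -2*x*exp(x*y) - x*cos(x*y) - 3*y*exp(y*z) + 2*exp(x + z)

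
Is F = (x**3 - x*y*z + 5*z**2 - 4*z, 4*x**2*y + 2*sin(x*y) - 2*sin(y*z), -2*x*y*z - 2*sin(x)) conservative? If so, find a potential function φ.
No, ∇×F = (-2*x*z + 2*y*cos(y*z), -x*y + 2*y*z + 10*z + 2*cos(x) - 4, 8*x*y + x*z + 2*y*cos(x*y)) ≠ 0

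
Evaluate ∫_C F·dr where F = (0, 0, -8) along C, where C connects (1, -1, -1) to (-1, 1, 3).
-32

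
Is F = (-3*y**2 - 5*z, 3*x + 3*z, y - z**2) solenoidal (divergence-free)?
No, ∇·F = -2*z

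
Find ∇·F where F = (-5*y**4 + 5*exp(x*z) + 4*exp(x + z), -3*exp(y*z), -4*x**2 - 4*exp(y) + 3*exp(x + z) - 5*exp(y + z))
5*z*exp(x*z) - 3*z*exp(y*z) + 7*exp(x + z) - 5*exp(y + z)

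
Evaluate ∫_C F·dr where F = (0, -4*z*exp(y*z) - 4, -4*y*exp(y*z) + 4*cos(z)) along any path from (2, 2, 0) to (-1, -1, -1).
-4*E - 4*sin(1) + 16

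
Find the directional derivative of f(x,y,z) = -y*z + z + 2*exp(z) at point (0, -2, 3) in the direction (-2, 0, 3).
3*sqrt(13)*(3 + 2*exp(3))/13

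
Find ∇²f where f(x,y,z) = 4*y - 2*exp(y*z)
2*(-y**2 - z**2)*exp(y*z)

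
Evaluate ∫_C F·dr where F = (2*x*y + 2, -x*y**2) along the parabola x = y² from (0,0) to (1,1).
13/5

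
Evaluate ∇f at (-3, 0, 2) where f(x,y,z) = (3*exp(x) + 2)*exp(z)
(3*exp(-1), 0, (3 + 2*exp(3))*exp(-1))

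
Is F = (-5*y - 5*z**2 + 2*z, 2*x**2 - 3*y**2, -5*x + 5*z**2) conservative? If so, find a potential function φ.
No, ∇×F = (0, 7 - 10*z, 4*x + 5) ≠ 0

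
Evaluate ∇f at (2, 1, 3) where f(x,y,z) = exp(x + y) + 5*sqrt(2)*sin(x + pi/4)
(5*sqrt(2)*cos(pi/4 + 2) + exp(3), exp(3), 0)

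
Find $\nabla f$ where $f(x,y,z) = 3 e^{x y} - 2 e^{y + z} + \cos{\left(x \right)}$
(3*y*exp(x*y) - sin(x), 3*x*exp(x*y) - 2*exp(y + z), -2*exp(y + z))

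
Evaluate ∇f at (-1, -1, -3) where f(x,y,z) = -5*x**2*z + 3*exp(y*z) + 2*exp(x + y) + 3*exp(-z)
(-30 + 2*exp(-2), (2 - 9*exp(5))*exp(-2), -6*exp(3) - 5)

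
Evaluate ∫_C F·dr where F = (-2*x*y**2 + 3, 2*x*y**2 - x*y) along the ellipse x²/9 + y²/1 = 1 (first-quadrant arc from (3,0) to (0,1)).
-11/2 + 3*pi/8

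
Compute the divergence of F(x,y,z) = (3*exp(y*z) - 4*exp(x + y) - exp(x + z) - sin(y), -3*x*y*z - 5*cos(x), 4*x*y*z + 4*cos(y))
4*x*y - 3*x*z - 4*exp(x + y) - exp(x + z)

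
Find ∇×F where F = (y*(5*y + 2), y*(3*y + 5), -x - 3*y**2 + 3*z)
(-6*y, 1, -10*y - 2)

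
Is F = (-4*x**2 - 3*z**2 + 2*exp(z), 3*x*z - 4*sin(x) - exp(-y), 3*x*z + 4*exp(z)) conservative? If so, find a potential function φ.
No, ∇×F = (-3*x, -9*z + 2*exp(z), 3*z - 4*cos(x)) ≠ 0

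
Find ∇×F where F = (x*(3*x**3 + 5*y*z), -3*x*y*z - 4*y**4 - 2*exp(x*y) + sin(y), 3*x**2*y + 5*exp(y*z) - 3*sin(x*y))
(3*x**2 + 3*x*y - 3*x*cos(x*y) + 5*z*exp(y*z), y*(-x + 3*cos(x*y)), -5*x*z - 3*y*z - 2*y*exp(x*y))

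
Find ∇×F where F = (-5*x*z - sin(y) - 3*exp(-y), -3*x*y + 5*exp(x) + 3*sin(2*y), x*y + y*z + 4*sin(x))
(x + z, -5*x - y - 4*cos(x), -3*y + 5*exp(x) + cos(y) - 3*exp(-y))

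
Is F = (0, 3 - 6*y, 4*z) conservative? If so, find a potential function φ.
Yes, F is conservative. φ = -3*y**2 + 3*y + 2*z**2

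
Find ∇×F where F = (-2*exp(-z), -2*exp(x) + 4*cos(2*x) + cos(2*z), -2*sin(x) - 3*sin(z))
(2*sin(2*z), 2*cos(x) + 2*exp(-z), -2*exp(x) - 8*sin(2*x))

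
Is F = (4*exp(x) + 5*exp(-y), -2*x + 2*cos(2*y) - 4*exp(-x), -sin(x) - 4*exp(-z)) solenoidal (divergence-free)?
No, ∇·F = 4*exp(x) - 4*sin(2*y) + 4*exp(-z)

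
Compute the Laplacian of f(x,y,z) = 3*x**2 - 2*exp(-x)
6 - 2*exp(-x)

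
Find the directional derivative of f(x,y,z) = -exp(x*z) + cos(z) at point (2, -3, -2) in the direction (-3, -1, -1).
-sqrt(11)*(4 + exp(4)*sin(2))*exp(-4)/11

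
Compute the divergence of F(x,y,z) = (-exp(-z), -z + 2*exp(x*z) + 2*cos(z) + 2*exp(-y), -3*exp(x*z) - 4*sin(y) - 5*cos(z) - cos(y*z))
-3*x*exp(x*z) + y*sin(y*z) + 5*sin(z) - 2*exp(-y)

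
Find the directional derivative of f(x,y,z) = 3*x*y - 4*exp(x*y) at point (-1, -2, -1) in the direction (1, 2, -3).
2*sqrt(14)*(-3 + 4*exp(2))/7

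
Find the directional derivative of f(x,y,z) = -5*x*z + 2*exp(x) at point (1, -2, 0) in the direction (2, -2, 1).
-5/3 + 4*E/3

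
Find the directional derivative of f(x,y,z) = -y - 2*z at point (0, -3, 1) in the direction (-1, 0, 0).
0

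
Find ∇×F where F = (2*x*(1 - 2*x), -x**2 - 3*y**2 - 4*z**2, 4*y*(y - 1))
(8*y + 8*z - 4, 0, -2*x)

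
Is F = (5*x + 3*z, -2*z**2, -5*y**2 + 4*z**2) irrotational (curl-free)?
No, ∇×F = (-10*y + 4*z, 3, 0)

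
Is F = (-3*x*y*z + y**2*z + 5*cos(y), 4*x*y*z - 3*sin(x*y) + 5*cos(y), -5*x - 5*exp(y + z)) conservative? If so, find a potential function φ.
No, ∇×F = (-4*x*y - 5*exp(y + z), -3*x*y + y**2 + 5, 3*x*z + 2*y*z - 3*y*cos(x*y) + 5*sin(y)) ≠ 0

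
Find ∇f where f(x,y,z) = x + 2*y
(1, 2, 0)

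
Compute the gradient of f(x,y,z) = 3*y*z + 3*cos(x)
(-3*sin(x), 3*z, 3*y)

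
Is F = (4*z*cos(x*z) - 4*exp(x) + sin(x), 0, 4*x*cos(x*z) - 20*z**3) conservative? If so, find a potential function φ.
Yes, F is conservative. φ = -5*z**4 - 4*exp(x) + 4*sin(x*z) - cos(x)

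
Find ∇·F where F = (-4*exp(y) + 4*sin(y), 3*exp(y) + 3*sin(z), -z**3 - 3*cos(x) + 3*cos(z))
-3*z**2 + 3*exp(y) - 3*sin(z)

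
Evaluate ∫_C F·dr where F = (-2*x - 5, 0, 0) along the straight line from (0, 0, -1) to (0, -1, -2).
0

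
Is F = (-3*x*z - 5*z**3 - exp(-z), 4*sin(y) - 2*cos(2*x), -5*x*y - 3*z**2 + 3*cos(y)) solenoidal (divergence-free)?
No, ∇·F = -9*z + 4*cos(y)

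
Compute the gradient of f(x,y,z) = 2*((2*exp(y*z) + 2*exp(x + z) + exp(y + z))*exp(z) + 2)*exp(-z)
(4*exp(x + z), 4*z*exp(y*z) + 2*exp(y + z), 2*((2*y*exp(y*z) + 2*exp(x + z) + exp(y + z))*exp(z) - 2)*exp(-z))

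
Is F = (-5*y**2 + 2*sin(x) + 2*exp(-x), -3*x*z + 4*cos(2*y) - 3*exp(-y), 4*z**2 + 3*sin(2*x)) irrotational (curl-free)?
No, ∇×F = (3*x, -6*cos(2*x), 10*y - 3*z)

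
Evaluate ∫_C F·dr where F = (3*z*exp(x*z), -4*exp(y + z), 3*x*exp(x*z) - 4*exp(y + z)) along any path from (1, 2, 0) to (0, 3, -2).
4*E*(-1 + E)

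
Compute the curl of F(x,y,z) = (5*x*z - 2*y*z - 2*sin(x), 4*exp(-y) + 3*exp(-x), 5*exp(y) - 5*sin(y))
(5*exp(y) - 5*cos(y), 5*x - 2*y, 2*z - 3*exp(-x))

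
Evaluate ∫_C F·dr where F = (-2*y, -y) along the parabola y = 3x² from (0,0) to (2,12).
-88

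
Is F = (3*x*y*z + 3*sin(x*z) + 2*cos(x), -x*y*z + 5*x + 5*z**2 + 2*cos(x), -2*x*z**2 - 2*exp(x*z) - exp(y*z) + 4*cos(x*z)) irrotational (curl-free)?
No, ∇×F = (x*y - z*exp(y*z) - 10*z, 3*x*y + 3*x*cos(x*z) + 2*z**2 + 2*z*exp(x*z) + 4*z*sin(x*z), -3*x*z - y*z - 2*sin(x) + 5)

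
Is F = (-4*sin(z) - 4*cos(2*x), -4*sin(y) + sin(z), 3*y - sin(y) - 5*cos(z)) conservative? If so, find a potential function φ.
No, ∇×F = (-cos(y) - cos(z) + 3, -4*cos(z), 0) ≠ 0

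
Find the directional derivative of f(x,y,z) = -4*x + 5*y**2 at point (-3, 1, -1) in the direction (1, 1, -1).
2*sqrt(3)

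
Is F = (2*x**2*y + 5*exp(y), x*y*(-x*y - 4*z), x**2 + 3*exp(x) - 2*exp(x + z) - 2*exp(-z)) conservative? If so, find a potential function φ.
No, ∇×F = (4*x*y, -2*x - 3*exp(x) + 2*exp(x + z), -2*x**2 - 2*x*y**2 - 4*y*z - 5*exp(y)) ≠ 0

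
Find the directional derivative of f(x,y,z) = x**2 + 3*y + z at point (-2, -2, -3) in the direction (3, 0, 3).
-3*sqrt(2)/2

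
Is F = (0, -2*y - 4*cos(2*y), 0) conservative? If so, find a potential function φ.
Yes, F is conservative. φ = -y**2 - 2*sin(2*y)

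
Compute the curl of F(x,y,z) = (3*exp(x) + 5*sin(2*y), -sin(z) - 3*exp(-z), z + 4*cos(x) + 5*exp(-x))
(cos(z) - 3*exp(-z), 4*sin(x) + 5*exp(-x), -10*cos(2*y))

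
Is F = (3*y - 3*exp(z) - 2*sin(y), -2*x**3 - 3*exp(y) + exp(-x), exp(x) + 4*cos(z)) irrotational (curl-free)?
No, ∇×F = (0, -exp(x) - 3*exp(z), -6*x**2 + 2*cos(y) - 3 - exp(-x))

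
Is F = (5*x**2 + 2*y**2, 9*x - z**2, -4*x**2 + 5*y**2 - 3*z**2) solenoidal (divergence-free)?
No, ∇·F = 10*x - 6*z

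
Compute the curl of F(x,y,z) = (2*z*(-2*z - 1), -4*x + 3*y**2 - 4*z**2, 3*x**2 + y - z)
(8*z + 1, -6*x - 8*z - 2, -4)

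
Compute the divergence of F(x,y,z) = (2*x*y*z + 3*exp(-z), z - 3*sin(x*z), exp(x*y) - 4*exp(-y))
2*y*z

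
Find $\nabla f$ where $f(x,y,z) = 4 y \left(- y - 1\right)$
(0, -8*y - 4, 0)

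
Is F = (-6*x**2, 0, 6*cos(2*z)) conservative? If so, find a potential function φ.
Yes, F is conservative. φ = -2*x**3 + 3*sin(2*z)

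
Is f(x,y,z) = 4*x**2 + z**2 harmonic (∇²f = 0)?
No, ∇²f = 10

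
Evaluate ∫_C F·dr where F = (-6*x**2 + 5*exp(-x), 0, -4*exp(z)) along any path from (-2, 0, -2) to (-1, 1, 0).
-18 - 5*E + 4*exp(-2) + 5*exp(2)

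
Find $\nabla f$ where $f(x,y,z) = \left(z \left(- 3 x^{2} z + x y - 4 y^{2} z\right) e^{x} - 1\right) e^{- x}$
(-6*x*z**2 + y*z + exp(-x), z*(x - 8*y*z), -6*x**2*z + x*y - 8*y**2*z)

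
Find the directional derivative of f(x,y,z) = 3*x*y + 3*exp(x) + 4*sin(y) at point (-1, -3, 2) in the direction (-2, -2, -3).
2*sqrt(17)*(-3 - 4*E*cos(3) + 12*E)*exp(-1)/17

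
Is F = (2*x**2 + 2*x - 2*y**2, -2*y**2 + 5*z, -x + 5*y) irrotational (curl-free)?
No, ∇×F = (0, 1, 4*y)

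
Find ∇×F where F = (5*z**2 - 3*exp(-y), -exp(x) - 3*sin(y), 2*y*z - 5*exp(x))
(2*z, 10*z + 5*exp(x), -exp(x) - 3*exp(-y))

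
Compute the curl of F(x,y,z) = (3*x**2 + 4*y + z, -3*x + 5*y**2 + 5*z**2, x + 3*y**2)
(6*y - 10*z, 0, -7)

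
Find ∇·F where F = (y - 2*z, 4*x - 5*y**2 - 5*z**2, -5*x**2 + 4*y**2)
-10*y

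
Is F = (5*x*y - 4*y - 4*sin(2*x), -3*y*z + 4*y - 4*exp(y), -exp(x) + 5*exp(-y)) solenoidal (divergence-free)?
No, ∇·F = 5*y - 3*z - 4*exp(y) - 8*cos(2*x) + 4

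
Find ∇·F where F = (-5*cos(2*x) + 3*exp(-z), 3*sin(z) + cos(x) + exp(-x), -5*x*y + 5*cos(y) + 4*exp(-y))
10*sin(2*x)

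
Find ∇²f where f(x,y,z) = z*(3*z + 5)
6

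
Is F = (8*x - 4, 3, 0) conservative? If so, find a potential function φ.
Yes, F is conservative. φ = 4*x**2 - 4*x + 3*y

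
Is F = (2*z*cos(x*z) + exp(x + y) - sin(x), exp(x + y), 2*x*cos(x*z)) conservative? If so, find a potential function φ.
Yes, F is conservative. φ = exp(x + y) + 2*sin(x*z) + cos(x)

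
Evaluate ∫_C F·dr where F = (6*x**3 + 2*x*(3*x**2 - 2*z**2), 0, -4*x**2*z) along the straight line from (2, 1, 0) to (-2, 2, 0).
0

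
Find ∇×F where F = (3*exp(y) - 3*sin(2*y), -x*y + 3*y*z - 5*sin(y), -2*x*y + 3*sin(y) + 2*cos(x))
(-2*x - 3*y + 3*cos(y), 2*y + 2*sin(x), -y - 3*exp(y) + 6*cos(2*y))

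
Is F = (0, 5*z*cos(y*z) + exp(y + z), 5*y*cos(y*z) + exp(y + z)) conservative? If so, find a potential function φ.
Yes, F is conservative. φ = exp(y + z) + 5*sin(y*z)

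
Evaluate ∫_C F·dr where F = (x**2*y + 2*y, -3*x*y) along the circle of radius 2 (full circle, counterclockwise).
-12*pi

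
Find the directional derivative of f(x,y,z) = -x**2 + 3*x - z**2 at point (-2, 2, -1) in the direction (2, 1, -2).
10/3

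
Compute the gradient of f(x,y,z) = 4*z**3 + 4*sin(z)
(0, 0, 12*z**2 + 4*cos(z))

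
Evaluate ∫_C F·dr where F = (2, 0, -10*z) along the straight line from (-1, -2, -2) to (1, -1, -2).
4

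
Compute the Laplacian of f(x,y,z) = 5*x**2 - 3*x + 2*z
10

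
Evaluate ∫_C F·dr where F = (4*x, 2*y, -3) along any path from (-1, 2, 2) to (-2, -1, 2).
3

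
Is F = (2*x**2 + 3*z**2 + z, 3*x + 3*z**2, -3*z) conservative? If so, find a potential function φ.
No, ∇×F = (-6*z, 6*z + 1, 3) ≠ 0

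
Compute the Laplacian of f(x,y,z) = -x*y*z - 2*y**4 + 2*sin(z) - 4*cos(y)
-24*y**2 - 2*sin(z) + 4*cos(y)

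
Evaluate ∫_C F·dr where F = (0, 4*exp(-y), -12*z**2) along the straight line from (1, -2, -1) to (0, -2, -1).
0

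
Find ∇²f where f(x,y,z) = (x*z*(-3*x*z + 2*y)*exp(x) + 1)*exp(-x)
-6*x**2 - 6*z**2 + exp(-x)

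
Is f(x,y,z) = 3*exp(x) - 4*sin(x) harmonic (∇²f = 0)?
No, ∇²f = 3*exp(x) + 4*sin(x)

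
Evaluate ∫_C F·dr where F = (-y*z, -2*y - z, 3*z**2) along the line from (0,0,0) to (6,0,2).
8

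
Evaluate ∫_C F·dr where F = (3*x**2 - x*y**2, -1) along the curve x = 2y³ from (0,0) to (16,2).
3710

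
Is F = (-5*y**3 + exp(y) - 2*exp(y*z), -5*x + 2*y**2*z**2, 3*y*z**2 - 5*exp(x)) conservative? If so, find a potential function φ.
No, ∇×F = (z*(-4*y**2 + 3*z), -2*y*exp(y*z) + 5*exp(x), 15*y**2 + 2*z*exp(y*z) - exp(y) - 5) ≠ 0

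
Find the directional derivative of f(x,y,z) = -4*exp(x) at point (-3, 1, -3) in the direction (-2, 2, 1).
8*exp(-3)/3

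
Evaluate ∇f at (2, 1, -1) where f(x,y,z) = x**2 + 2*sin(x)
(2*cos(2) + 4, 0, 0)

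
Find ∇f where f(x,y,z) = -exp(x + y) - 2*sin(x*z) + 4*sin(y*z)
(-2*z*cos(x*z) - exp(x + y), 4*z*cos(y*z) - exp(x + y), -2*x*cos(x*z) + 4*y*cos(y*z))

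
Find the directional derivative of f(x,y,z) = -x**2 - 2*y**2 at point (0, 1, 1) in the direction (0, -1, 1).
2*sqrt(2)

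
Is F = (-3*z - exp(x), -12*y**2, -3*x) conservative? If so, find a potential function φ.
Yes, F is conservative. φ = -3*x*z - 4*y**3 - exp(x)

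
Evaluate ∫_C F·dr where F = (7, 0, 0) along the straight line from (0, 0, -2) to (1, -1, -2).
7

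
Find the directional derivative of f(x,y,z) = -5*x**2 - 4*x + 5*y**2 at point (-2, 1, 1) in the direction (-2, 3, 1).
-sqrt(14)/7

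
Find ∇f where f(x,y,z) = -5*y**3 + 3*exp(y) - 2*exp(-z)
(0, -15*y**2 + 3*exp(y), 2*exp(-z))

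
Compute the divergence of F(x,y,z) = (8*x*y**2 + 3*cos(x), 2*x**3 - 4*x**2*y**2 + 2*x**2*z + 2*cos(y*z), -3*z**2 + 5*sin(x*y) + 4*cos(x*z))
-8*x**2*y - 4*x*sin(x*z) + 8*y**2 - 2*z*sin(y*z) - 6*z - 3*sin(x)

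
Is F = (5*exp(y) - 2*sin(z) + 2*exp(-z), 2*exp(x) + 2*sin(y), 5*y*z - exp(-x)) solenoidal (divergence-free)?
No, ∇·F = 5*y + 2*cos(y)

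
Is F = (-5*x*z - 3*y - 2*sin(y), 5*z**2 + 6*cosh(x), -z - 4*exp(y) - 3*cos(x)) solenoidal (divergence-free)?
No, ∇·F = -5*z - 1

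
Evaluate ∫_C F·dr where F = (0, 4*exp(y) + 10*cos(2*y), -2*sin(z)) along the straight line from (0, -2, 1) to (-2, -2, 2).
-2*cos(1) + 2*cos(2)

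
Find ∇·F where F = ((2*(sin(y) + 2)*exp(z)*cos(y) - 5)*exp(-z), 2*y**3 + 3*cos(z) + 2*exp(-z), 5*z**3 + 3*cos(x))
6*y**2 + 15*z**2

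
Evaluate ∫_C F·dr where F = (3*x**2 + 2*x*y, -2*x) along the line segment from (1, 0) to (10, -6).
687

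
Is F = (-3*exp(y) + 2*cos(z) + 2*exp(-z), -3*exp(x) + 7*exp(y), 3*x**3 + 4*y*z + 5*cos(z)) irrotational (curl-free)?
No, ∇×F = (4*z, -9*x**2 - 2*sin(z) - 2*exp(-z), -3*exp(x) + 3*exp(y))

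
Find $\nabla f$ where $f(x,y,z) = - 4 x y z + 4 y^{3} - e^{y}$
(-4*y*z, -4*x*z + 12*y**2 - exp(y), -4*x*y)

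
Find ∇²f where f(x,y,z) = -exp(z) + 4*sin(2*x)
-exp(z) - 16*sin(2*x)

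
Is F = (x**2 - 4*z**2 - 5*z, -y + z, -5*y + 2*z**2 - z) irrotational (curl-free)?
No, ∇×F = (-6, -8*z - 5, 0)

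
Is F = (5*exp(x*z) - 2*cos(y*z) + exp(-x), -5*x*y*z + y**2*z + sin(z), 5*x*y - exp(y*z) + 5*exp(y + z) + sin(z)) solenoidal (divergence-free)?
No, ∇·F = -5*x*z + 2*y*z - y*exp(y*z) + 5*z*exp(x*z) + 5*exp(y + z) + cos(z) - exp(-x)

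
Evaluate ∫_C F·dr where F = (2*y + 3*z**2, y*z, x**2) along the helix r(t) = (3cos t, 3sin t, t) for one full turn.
9*pi*(-3 + 8*pi)/2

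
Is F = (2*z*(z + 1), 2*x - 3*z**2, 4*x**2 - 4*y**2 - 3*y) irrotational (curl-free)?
No, ∇×F = (-8*y + 6*z - 3, -8*x + 4*z + 2, 2)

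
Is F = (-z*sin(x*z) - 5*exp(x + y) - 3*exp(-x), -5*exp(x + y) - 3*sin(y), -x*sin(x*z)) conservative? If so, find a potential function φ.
Yes, F is conservative. φ = -5*exp(x + y) + 3*cos(y) + cos(x*z) + 3*exp(-x)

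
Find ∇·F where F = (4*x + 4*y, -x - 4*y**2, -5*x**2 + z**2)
-8*y + 2*z + 4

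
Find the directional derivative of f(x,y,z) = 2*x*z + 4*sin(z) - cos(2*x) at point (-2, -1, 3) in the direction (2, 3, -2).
4*sqrt(17)*(-sin(4) - 2*cos(3) + 5)/17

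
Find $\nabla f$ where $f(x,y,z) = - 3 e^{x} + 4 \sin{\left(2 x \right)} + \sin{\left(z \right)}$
(-3*exp(x) + 8*cos(2*x), 0, cos(z))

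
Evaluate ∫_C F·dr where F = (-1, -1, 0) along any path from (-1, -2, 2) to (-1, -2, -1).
0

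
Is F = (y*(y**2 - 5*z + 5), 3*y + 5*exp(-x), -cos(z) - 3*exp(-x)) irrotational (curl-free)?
No, ∇×F = (0, -5*y - 3*exp(-x), -3*y**2 + 5*z - 5 - 5*exp(-x))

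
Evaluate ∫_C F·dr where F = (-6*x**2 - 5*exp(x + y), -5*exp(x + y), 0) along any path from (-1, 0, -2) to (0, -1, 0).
-2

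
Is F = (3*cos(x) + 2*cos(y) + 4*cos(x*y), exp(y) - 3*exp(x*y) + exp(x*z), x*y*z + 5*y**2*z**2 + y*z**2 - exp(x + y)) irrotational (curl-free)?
No, ∇×F = (x*z - x*exp(x*z) + 10*y*z**2 + z**2 - exp(x + y), -y*z + exp(x + y), 4*x*sin(x*y) - 3*y*exp(x*y) + z*exp(x*z) + 2*sin(y))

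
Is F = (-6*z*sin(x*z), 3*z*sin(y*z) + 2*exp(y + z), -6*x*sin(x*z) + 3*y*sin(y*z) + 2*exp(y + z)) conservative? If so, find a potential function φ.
Yes, F is conservative. φ = 2*exp(y + z) + 6*cos(x*z) - 3*cos(y*z)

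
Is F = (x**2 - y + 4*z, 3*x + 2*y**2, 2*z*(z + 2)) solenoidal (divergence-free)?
No, ∇·F = 2*x + 4*y + 4*z + 4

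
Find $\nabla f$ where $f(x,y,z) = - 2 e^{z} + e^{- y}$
(0, -exp(-y), -2*exp(z))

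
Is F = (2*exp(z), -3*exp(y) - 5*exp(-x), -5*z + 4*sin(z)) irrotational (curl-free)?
No, ∇×F = (0, 2*exp(z), 5*exp(-x))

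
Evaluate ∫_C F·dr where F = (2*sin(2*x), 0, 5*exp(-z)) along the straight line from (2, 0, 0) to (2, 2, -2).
5 - 5*exp(2)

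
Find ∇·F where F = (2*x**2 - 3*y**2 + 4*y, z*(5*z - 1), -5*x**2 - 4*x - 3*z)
4*x - 3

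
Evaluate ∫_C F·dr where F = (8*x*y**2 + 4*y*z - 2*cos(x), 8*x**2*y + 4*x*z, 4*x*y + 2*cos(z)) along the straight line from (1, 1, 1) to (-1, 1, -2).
-2*sin(2) + 2*sin(1) + 4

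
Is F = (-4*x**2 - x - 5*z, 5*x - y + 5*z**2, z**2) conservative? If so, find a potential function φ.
No, ∇×F = (-10*z, -5, 5) ≠ 0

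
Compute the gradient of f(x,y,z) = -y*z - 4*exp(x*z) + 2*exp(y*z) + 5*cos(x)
(-4*z*exp(x*z) - 5*sin(x), z*(2*exp(y*z) - 1), -4*x*exp(x*z) + 2*y*exp(y*z) - y)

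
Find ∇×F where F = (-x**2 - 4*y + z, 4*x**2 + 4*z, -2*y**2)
(-4*y - 4, 1, 8*x + 4)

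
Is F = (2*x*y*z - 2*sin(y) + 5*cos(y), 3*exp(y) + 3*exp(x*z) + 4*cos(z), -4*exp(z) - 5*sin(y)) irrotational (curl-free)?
No, ∇×F = (-3*x*exp(x*z) + 4*sin(z) - 5*cos(y), 2*x*y, -2*x*z + 3*z*exp(x*z) + 5*sin(y) + 2*cos(y))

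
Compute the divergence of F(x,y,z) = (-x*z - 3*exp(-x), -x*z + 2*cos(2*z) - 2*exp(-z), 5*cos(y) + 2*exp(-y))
-z + 3*exp(-x)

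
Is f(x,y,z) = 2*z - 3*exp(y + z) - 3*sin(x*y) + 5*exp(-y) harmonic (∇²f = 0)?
No, ∇²f = (3*(x**2*sin(x*y) + y**2*sin(x*y) - 2*exp(y + z))*exp(y) + 5)*exp(-y)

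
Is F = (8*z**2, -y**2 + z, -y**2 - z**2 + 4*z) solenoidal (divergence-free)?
No, ∇·F = -2*y - 2*z + 4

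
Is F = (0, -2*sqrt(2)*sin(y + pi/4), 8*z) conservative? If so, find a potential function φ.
Yes, F is conservative. φ = 4*z**2 + 2*sqrt(2)*cos(y + pi/4)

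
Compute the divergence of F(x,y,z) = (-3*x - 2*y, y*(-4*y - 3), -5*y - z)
-8*y - 7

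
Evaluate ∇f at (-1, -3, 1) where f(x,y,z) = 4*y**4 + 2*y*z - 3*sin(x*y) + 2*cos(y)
(9*cos(3), -430 + 3*cos(3) + 2*sin(3), -6)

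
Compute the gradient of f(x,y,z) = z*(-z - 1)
(0, 0, -2*z - 1)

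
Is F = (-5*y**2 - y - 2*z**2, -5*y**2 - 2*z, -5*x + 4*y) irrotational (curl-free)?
No, ∇×F = (6, 5 - 4*z, 10*y + 1)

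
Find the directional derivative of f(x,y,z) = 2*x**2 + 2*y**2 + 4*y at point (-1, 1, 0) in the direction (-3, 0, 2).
12*sqrt(13)/13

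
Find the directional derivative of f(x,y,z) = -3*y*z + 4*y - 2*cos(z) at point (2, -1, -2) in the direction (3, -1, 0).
-sqrt(10)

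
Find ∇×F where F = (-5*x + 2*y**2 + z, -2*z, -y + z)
(1, 1, -4*y)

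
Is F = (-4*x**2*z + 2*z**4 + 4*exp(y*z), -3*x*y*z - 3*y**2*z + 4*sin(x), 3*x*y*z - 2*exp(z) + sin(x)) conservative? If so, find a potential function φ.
No, ∇×F = (3*x*y + 3*x*z + 3*y**2, -4*x**2 - 3*y*z + 4*y*exp(y*z) + 8*z**3 - cos(x), -3*y*z - 4*z*exp(y*z) + 4*cos(x)) ≠ 0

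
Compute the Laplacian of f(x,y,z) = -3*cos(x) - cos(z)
3*cos(x) + cos(z)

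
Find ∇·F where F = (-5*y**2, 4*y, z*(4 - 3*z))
8 - 6*z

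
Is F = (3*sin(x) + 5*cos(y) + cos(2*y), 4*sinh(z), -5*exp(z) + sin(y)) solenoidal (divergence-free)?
No, ∇·F = -5*exp(z) + 3*cos(x)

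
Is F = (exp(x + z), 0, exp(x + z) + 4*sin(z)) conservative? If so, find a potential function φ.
Yes, F is conservative. φ = exp(x + z) - 4*cos(z)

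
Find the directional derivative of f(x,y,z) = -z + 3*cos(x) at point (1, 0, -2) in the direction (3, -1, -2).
sqrt(14)*(2 - 9*sin(1))/14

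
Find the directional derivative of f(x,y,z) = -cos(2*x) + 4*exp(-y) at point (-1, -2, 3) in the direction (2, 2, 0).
-sqrt(2)*(sin(2) + 2*exp(2))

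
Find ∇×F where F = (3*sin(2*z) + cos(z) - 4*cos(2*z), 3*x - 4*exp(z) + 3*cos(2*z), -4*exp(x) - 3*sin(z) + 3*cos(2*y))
(4*exp(z) - 6*sin(2*y) + 6*sin(2*z), 4*exp(x) - sin(z) + 8*sin(2*z) + 6*cos(2*z), 3)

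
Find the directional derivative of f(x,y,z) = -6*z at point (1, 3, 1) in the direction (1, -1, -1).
2*sqrt(3)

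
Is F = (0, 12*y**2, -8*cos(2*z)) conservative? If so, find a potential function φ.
Yes, F is conservative. φ = 4*y**3 - 4*sin(2*z)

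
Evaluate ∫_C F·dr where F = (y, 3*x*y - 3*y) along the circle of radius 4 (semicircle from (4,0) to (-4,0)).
128 - 8*pi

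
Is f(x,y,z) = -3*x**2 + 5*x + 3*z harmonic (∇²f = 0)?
No, ∇²f = -6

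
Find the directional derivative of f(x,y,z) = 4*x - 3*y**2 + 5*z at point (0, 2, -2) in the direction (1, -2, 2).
38/3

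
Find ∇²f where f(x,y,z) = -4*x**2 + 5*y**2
2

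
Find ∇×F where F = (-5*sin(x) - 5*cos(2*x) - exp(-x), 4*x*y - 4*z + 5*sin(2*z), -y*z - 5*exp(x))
(-z - 10*cos(2*z) + 4, 5*exp(x), 4*y)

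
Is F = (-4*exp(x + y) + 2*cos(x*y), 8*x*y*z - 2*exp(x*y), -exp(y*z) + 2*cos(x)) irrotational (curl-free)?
No, ∇×F = (-8*x*y - z*exp(y*z), 2*sin(x), 2*x*sin(x*y) + 8*y*z - 2*y*exp(x*y) + 4*exp(x + y))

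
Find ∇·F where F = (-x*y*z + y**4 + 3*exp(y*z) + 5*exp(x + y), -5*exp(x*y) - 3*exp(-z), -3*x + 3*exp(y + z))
-5*x*exp(x*y) - y*z + 5*exp(x + y) + 3*exp(y + z)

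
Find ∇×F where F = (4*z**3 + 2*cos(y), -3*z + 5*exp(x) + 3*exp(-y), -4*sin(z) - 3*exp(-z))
(3, 12*z**2, 5*exp(x) + 2*sin(y))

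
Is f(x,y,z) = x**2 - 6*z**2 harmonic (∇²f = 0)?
No, ∇²f = -10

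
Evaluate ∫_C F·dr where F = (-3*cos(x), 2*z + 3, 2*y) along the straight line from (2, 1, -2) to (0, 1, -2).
3*sin(2)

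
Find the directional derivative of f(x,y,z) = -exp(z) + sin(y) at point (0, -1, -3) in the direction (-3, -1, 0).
-sqrt(10)*cos(1)/10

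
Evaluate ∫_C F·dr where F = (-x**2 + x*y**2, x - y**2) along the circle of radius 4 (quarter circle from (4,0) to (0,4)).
-64 + 4*pi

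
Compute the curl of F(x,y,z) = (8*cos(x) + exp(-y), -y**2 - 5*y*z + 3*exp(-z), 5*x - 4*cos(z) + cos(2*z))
(5*y + 3*exp(-z), -5, exp(-y))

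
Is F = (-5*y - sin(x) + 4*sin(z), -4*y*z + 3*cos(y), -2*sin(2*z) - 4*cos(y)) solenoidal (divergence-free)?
No, ∇·F = -4*z - 3*sin(y) - cos(x) - 4*cos(2*z)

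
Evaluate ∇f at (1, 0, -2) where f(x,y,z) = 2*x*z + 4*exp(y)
(-4, 4, 2)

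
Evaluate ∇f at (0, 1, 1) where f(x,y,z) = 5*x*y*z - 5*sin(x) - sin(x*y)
(-1, 0, 0)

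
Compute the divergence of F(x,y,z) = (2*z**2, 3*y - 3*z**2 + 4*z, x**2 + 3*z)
6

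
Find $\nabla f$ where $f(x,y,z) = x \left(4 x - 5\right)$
(8*x - 5, 0, 0)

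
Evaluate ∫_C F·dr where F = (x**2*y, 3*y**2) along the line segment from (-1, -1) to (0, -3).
-53/2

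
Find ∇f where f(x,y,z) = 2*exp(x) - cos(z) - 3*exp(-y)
(2*exp(x), 3*exp(-y), sin(z))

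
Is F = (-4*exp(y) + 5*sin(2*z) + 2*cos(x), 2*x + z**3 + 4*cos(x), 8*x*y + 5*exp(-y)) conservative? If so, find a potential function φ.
No, ∇×F = (8*x - 3*z**2 - 5*exp(-y), -8*y + 10*cos(2*z), 4*exp(y) - 4*sin(x) + 2) ≠ 0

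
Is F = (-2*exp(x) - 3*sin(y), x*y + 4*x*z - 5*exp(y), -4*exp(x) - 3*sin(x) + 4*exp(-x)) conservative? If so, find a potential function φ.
No, ∇×F = (-4*x, 3*cos(x) + 8*cosh(x), y + 4*z + 3*cos(y)) ≠ 0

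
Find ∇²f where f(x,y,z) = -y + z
0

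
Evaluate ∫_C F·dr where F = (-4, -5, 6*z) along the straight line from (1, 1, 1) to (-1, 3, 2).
7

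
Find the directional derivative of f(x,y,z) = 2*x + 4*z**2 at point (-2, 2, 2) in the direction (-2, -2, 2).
14*sqrt(3)/3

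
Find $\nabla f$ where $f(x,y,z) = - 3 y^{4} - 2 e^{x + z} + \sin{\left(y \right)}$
(-2*exp(x + z), -12*y**3 + cos(y), -2*exp(x + z))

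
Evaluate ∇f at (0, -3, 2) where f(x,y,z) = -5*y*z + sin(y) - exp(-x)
(1, -10 + cos(3), 15)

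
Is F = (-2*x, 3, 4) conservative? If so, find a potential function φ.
Yes, F is conservative. φ = -x**2 + 3*y + 4*z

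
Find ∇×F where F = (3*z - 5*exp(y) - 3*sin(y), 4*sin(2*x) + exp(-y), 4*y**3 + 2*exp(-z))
(12*y**2, 3, 5*exp(y) + 8*cos(2*x) + 3*cos(y))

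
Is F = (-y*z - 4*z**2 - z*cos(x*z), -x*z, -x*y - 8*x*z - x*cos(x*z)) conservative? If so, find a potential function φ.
Yes, F is conservative. φ = -x*y*z - 4*x*z**2 - sin(x*z)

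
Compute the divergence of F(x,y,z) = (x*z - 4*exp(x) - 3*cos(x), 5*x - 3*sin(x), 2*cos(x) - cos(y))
z - 4*exp(x) + 3*sin(x)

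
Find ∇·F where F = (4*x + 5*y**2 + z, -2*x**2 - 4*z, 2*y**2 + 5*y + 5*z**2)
10*z + 4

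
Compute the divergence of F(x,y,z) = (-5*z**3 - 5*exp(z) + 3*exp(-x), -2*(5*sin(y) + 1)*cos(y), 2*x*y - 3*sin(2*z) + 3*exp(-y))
2*sin(y) - 10*cos(2*y) - 6*cos(2*z) - 3*exp(-x)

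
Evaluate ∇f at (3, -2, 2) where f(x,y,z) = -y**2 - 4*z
(0, 4, -4)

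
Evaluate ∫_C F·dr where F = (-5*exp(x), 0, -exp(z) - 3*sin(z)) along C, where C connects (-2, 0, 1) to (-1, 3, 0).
-5*exp(-1) - 3*cos(1) + 5*exp(-2) + 2 + E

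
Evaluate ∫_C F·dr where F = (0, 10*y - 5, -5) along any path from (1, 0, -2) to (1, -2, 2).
10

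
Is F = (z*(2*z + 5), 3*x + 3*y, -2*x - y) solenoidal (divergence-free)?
No, ∇·F = 3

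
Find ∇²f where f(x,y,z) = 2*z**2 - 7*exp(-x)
4 - 7*exp(-x)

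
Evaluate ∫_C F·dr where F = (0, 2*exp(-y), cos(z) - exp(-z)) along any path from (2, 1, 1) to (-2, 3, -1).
-2*sin(1) - 2*exp(-3) + exp(-1) + E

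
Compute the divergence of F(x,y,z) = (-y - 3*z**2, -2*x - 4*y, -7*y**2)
-4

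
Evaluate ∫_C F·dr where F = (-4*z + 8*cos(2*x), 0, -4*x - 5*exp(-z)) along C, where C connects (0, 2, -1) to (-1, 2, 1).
-10*sinh(1) - 4*sin(2) + 4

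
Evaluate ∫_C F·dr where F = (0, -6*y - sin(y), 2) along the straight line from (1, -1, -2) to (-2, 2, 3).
-cos(1) + cos(2) + 1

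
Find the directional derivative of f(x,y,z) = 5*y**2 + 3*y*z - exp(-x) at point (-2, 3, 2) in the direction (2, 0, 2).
sqrt(2)*(exp(2) + 9)/2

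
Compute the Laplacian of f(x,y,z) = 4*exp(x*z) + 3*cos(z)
4*x**2*exp(x*z) + 4*z**2*exp(x*z) - 3*cos(z)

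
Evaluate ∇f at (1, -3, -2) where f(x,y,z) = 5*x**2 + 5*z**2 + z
(10, 0, -19)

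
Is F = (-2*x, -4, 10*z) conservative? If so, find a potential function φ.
Yes, F is conservative. φ = -x**2 - 4*y + 5*z**2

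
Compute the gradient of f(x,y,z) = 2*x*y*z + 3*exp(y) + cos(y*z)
(2*y*z, 2*x*z - z*sin(y*z) + 3*exp(y), y*(2*x - sin(y*z)))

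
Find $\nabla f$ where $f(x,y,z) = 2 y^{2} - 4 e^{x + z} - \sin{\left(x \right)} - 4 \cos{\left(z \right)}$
(-4*exp(x + z) - cos(x), 4*y, -4*exp(x + z) + 4*sin(z))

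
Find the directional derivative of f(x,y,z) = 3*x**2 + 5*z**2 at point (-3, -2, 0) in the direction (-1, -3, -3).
18*sqrt(19)/19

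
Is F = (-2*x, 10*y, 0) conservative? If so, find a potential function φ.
Yes, F is conservative. φ = -x**2 + 5*y**2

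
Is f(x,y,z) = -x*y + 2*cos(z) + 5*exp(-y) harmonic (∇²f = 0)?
No, ∇²f = -2*cos(z) + 5*exp(-y)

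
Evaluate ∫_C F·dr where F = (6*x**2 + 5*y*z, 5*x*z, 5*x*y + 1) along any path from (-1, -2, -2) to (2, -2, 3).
-17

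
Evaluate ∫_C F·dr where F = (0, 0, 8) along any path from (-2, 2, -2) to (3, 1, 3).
40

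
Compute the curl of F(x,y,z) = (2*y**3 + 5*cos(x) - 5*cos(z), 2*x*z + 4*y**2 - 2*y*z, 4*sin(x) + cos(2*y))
(-2*x + 2*y - 2*sin(2*y), 5*sin(z) - 4*cos(x), -6*y**2 + 2*z)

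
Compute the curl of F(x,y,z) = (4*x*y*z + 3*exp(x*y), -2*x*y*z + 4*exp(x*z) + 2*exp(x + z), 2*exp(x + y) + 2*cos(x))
(2*x*y - 4*x*exp(x*z) + 2*exp(x + y) - 2*exp(x + z), 4*x*y - 2*exp(x + y) + 2*sin(x), -4*x*z - 3*x*exp(x*y) - 2*y*z + 4*z*exp(x*z) + 2*exp(x + z))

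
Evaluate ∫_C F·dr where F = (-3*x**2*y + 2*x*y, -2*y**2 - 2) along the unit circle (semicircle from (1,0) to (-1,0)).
3*pi/8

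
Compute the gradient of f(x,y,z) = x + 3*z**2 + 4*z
(1, 0, 6*z + 4)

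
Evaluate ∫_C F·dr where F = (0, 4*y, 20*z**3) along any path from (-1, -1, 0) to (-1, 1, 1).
5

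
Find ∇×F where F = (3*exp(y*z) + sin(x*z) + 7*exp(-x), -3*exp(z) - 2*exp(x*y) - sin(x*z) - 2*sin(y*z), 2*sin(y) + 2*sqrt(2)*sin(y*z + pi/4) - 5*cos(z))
(x*cos(x*z) + 2*y*cos(y*z) + 2*sqrt(2)*z*cos(y*z + pi/4) + 3*exp(z) + 2*cos(y), x*cos(x*z) + 3*y*exp(y*z), -2*y*exp(x*y) - 3*z*exp(y*z) - z*cos(x*z))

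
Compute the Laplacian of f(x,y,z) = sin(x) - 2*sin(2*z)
-sin(x) + 8*sin(2*z)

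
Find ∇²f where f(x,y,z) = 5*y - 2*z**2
-4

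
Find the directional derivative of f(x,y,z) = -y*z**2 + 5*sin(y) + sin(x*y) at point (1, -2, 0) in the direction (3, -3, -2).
-12*sqrt(22)*cos(2)/11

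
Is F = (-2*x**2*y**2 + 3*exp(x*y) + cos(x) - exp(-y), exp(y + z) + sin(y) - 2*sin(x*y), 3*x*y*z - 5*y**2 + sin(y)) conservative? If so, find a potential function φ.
No, ∇×F = (3*x*z - 10*y - exp(y + z) + cos(y), -3*y*z, 4*x**2*y - 3*x*exp(x*y) - 2*y*cos(x*y) - exp(-y)) ≠ 0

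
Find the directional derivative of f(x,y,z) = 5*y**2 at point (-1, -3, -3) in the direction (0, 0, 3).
0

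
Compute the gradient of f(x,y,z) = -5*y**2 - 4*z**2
(0, -10*y, -8*z)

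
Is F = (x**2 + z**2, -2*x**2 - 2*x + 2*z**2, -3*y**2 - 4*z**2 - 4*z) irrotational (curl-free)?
No, ∇×F = (-6*y - 4*z, 2*z, -4*x - 2)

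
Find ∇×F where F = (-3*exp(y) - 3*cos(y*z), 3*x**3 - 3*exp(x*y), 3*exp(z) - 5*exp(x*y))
(-5*x*exp(x*y), y*(5*exp(x*y) + 3*sin(y*z)), 9*x**2 - 3*y*exp(x*y) - 3*z*sin(y*z) + 3*exp(y))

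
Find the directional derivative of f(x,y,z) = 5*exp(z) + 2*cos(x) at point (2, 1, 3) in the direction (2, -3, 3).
sqrt(22)*(-4*sin(2) + 15*exp(3))/22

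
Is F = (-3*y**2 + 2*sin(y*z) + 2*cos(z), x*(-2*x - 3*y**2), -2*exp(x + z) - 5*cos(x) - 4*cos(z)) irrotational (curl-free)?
No, ∇×F = (0, 2*y*cos(y*z) + 2*exp(x + z) - 5*sin(x) - 2*sin(z), -4*x - 3*y**2 + 6*y - 2*z*cos(y*z))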